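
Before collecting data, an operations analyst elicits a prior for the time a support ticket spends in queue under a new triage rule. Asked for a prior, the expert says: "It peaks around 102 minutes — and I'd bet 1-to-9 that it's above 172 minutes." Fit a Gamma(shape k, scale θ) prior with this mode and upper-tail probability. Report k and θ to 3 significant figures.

Gamma(k,θ) with k>1 has mode (k−1)θ, so θ = 102/(k−1).
Need P(X < 172) = 0.9 with θ tied to k this way. Start at k = 2, θ = 102: P(X<172) ≈ 0.502.
Too low — raise k to concentrate. Iterating converges to k ≈ 7.93.
Then θ = 102/(7.93−1) ≈ 14.7.

k ≈ 7.93, θ ≈ 14.7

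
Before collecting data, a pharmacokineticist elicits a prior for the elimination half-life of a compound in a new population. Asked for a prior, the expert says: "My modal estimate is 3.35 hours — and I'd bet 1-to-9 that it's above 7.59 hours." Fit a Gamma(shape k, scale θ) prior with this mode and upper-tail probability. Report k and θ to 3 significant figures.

Gamma(k,θ) with k>1 has mode (k−1)θ, so θ = 3.35/(k−1).
Need P(X < 7.59) = 0.9 with θ tied to k this way. Start at k = 2, θ = 3.35: P(X<7.59) ≈ 0.661.
Too low — raise k to concentrate. Iterating converges to k ≈ 3.88.
Then θ = 3.35/(3.88−1) ≈ 1.17.

k ≈ 3.88, θ ≈ 1.17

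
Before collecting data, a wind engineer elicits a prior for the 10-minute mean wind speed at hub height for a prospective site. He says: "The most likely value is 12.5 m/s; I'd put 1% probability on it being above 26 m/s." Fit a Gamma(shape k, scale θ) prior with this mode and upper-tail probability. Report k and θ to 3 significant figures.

k ≈ 10.1, θ ≈ 1.38

Gamma(k,θ) with k>1 has mode (k−1)θ, so θ = 12.5/(k−1).
Need P(X < 26) = 0.99 with θ tied to k this way. Start at k = 2, θ = 12.5: P(X<26) ≈ 0.615.
Too low — raise k to concentrate. Iterating converges to k ≈ 10.1.
Then θ = 12.5/(10.1−1) ≈ 1.38.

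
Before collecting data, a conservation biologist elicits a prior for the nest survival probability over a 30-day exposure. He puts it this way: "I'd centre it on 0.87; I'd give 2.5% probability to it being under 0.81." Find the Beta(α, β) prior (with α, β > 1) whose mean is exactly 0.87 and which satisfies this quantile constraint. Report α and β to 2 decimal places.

α ≈ 122.77, β ≈ 18.35

With mean 0.87 fixed, write α = 0.87s, β = 0.13s where s = α+β.
Need P(θ < 0.81) = 0.025 under Beta(0.87s, 0.13s). Normal approximation: (q−m)/√(m(1−m)/s) ≈ z_{0.025} = -1.96, so s ≈ 0.87·0.13·(-1.96)²/(0.81−0.87)² = 120.7.
At s = 120.7: P(θ<0.81) ≈ 0.034. Adjusting to match 0.025 gives s ≈ 141.12.
So α = 0.87·141.12 ≈ 122.77, β = 0.13·141.12 ≈ 18.35.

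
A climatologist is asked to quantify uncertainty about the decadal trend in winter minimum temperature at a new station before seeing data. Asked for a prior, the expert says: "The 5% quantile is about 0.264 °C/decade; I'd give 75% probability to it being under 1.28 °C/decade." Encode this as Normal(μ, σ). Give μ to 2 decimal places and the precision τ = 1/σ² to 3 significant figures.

μ = 0.98, τ = 5.21

For Normal(μ,σ), the p-quantile is μ + z_p·σ. Here z_{0.05} = -1.645, z_{0.75} = 0.6745.
So 0.264 = μ − 1.645σ and 1.28 = μ + 0.6745σ.
Subtracting: σ = (1.28 − 0.264)/(0.6745 − (-1.645)) = 0.44.
Then μ = 0.264 − (-1.645)·0.44 = 0.98.
Precision τ = 1/σ² = 1/0.4381² = 5.21.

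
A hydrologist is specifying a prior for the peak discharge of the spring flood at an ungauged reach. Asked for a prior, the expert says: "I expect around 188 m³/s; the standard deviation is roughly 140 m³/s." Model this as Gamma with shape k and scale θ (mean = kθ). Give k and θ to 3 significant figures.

k ≈ 1.8, θ ≈ 104

For Gamma(k, scale θ): mean = kθ, variance = kθ², so CV = 1/√k.
CV = SD/mean = 140/188 = 0.7447, hence k = 1/CV² = 1.8.
Then θ = mean/k = 188/1.8 = 104.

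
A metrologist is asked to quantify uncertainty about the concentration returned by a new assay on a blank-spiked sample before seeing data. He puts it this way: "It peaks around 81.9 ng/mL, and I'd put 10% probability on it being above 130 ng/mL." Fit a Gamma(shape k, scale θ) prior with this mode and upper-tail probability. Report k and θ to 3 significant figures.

k ≈ 9.79, θ ≈ 9.32

Gamma(k,θ) with k>1 has mode (k−1)θ, so θ = 81.9/(k−1).
Need P(X < 130) = 0.9 with θ tied to k this way. Start at k = 2, θ = 81.9: P(X<130) ≈ 0.471.
Too low — raise k to concentrate. Iterating converges to k ≈ 9.79.
Then θ = 81.9/(9.79−1) ≈ 9.32.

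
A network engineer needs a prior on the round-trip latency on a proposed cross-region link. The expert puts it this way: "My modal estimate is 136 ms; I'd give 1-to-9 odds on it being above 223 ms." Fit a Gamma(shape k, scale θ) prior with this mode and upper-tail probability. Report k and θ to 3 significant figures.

Gamma(k,θ) with k>1 has mode (k−1)θ, so θ = 136/(k−1).
Need P(X < 223) = 0.9 with θ tied to k this way. Start at k = 2, θ = 136: P(X<223) ≈ 0.488.
Too low — raise k to concentrate. Iterating converges to k ≈ 8.71.
Then θ = 136/(8.71−1) ≈ 17.6.

k ≈ 8.71, θ ≈ 17.6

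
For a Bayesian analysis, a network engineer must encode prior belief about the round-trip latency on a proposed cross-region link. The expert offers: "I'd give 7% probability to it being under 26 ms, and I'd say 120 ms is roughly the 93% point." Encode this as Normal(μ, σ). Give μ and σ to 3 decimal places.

For Normal(μ,σ), the p-quantile is μ + z_p·σ. Here z_{0.07} = -1.476, z_{0.93} = 1.476.
So 26 = μ − 1.476σ and 120 = μ + 1.476σ.
Subtracting: σ = (120 − 26)/(1.476 − (-1.476)) = 31.847.
Then μ = 26 − (-1.476)·31.847 = 73.000.

μ = 73.000, σ = 31.847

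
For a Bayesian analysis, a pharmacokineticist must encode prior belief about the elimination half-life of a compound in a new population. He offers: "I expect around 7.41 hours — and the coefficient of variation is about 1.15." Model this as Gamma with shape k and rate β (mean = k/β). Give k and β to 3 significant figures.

k ≈ 0.756, β ≈ 0.102

For Gamma(k, rate β): mean = k/β, variance = k/β², so CV = 1/√k.
CV = 1.15, hence k = 1/CV² = 0.756.
Then β = k/mean = 0.756/7.41 = 0.102.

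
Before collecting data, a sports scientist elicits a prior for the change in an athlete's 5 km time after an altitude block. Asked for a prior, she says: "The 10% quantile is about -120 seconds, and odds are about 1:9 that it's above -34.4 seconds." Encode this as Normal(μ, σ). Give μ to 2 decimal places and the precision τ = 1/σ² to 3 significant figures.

μ = -77.20, τ = 0.000897

The p-quantile of Normal(μ,σ) is μ + z_p·σ, with z_{0.1} = -1.282 and z_{0.9} = 1.282.
Eliminate σ: μ = (z₂·x₁ − z₁·x₂)/(z₂ − z₁) = (1.282·-120 − (-1.282)·-34.4)/2.563 = -77.20.
Then σ = (x₂ − x₁)/(z₂ − z₁) = (-34.4 − -120)/2.563 = 33.40.
Precision τ = 1/σ² = 1/33.4² = 0.000897.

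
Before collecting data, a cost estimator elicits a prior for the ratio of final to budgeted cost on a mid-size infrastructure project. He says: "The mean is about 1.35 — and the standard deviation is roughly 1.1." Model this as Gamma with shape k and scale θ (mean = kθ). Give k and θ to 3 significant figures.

For Gamma(k, scale θ): mean = kθ, variance = kθ², so CV = 1/√k.
CV = SD/mean = 1.1/1.35 = 0.8148, hence k = 1/CV² = 1.51.
Then θ = mean/k = 1.35/1.51 = 0.896.

k ≈ 1.51, θ ≈ 0.896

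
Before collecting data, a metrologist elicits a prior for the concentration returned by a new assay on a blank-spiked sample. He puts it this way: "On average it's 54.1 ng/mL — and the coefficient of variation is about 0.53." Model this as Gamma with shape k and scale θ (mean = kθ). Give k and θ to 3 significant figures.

For Gamma(k, scale θ): mean = kθ, variance = kθ², so CV = 1/√k.
CV = 0.53, hence k = 1/CV² = 3.56.
Then θ = mean/k = 54.1/3.56 = 15.2.

k ≈ 3.56, θ ≈ 15.2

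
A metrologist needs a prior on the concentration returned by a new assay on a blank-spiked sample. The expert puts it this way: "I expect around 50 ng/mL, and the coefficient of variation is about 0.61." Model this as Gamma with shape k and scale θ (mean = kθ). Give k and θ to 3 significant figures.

k ≈ 2.69, θ ≈ 18.6

For Gamma(k, scale θ): mean = kθ, variance = kθ², so CV = 1/√k.
CV = 0.61, hence k = 1/CV² = 2.69.
Then θ = mean/k = 50/2.69 = 18.6.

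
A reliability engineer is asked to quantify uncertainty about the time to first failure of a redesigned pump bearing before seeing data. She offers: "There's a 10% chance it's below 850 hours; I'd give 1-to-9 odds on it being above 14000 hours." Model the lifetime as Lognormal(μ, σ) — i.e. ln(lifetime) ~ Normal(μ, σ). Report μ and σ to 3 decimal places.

μ ≈ 8.146, σ ≈ 1.093

If T ~ Lognormal(μ,σ) then ln T ~ Normal(μ,σ), so the p-quantile of ln T is μ + z_p·σ.
ln(850) = 6.745 and ln(14000) = 9.547; z_{0.1} = -1.282, z_{0.9} = 1.282.
σ = (9.547 − 6.745)/(1.282 − (-1.282)) = 1.093.
μ = 6.745 − (-1.282)·1.093 = 8.146.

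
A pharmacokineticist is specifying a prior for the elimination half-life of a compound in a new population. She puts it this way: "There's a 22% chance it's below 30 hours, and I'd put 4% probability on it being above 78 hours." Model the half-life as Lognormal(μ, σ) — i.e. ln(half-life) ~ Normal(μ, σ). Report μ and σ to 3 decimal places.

If T ~ Lognormal(μ,σ) then ln T ~ Normal(μ,σ), so the p-quantile of ln T is μ + z_p·σ.
ln(30) = 3.401 and ln(78) = 4.357; z_{0.22} = -0.7722, z_{0.96} = 1.751.
σ = (4.357 − 3.401)/(1.751 − (-0.7722)) = 0.379.
μ = 3.401 − (-0.7722)·0.379 = 3.694.

μ ≈ 3.694, σ ≈ 0.379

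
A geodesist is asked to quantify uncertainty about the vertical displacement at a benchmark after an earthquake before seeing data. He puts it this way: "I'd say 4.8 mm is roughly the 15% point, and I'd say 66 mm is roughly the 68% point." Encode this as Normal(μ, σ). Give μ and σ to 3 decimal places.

For Normal(μ,σ), the p-quantile is μ + z_p·σ. Here z_{0.15} = -1.036, z_{0.68} = 0.4677.
So 4.8 = μ − 1.036σ and 66 = μ + 0.4677σ.
Subtracting: σ = (66 − 4.8)/(0.4677 − (-1.036)) = 40.688.
Then μ = 4.8 − (-1.036)·40.688 = 46.970.

μ = 46.970, σ = 40.688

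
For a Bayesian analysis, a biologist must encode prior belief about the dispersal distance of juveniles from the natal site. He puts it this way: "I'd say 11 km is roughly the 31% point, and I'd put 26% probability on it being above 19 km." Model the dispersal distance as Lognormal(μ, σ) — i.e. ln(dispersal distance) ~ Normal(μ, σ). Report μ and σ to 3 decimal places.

μ ≈ 2.636, σ ≈ 0.480

If T ~ Lognormal(μ,σ) then ln T ~ Normal(μ,σ), so the p-quantile of ln T is μ + z_p·σ.
ln(11) = 2.398 and ln(19) = 2.944; z_{0.31} = -0.4959, z_{0.74} = 0.6433.
σ = (2.944 − 2.398)/(0.6433 − (-0.4959)) = 0.480.
μ = 2.398 − (-0.4959)·0.480 = 2.636.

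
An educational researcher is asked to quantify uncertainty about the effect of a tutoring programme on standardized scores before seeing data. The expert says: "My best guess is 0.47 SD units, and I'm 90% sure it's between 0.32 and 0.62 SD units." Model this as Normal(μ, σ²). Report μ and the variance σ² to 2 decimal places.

μ = 0.47, σ² = 0.01

A symmetric 90% interval runs μ ± z·σ with z = 1.645.
Half-width = 0.15, so σ = 0.15/1.645 = 0.091 and σ² = 0.01.
μ is the stated best guess, 0.47.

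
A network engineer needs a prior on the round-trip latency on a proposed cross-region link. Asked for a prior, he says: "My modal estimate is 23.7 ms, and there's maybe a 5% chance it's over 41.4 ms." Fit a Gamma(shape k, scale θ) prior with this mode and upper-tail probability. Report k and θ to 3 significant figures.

k ≈ 9.97, θ ≈ 2.64

Gamma(k,θ) with k>1 has mode (k−1)θ, so θ = 23.7/(k−1).
Need P(X < 41.4) = 0.95 with θ tied to k this way. Start at k = 2, θ = 23.7: P(X<41.4) ≈ 0.521.
Too low — raise k to concentrate. Iterating converges to k ≈ 9.97.
Then θ = 23.7/(9.97−1) ≈ 2.64.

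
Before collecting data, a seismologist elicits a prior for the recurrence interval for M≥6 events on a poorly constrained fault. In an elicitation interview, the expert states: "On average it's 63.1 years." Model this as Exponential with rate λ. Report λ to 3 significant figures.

Exponential mean = 1/λ, so λ = 1/63.1 = 0.0158.

λ ≈ 0.0158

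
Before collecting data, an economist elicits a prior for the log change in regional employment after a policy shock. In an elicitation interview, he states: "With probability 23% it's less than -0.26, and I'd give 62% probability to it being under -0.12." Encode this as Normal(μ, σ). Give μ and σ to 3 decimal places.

The p-quantile of Normal(μ,σ) is μ + z_p·σ, with z_{0.23} = -0.7388 and z_{0.62} = 0.3055.
Eliminate σ: μ = (z₂·x₁ − z₁·x₂)/(z₂ − z₁) = (0.3055·-0.26 − (-0.7388)·-0.12)/1.044 = -0.161.
Then σ = (x₂ − x₁)/(z₂ − z₁) = (-0.12 − -0.26)/1.044 = 0.134.

μ = -0.161, σ = 0.134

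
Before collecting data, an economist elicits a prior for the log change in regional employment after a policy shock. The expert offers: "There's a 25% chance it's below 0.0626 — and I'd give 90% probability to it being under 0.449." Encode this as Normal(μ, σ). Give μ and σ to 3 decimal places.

The p-quantile of Normal(μ,σ) is μ + z_p·σ, with z_{0.25} = -0.6745 and z_{0.9} = 1.282.
Eliminate σ: μ = (z₂·x₁ − z₁·x₂)/(z₂ − z₁) = (1.282·0.0626 − (-0.6745)·0.449)/1.956 = 0.196.
Then σ = (x₂ − x₁)/(z₂ − z₁) = (0.449 − 0.0626)/1.956 = 0.198.

μ = 0.196, σ = 0.198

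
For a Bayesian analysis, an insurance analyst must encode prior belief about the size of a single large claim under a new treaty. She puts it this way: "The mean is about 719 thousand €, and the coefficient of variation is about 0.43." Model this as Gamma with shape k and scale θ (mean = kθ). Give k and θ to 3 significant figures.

k ≈ 5.41, θ ≈ 133

For Gamma(k, scale θ): mean = kθ, variance = kθ², so CV = 1/√k.
CV = 0.43, hence k = 1/CV² = 5.41.
Then θ = mean/k = 719/5.41 = 133.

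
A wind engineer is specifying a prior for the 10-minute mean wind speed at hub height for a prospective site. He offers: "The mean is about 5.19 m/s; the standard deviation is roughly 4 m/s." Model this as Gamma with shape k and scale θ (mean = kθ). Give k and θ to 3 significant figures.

For Gamma(k, scale θ): mean = kθ, variance = kθ², so CV = 1/√k.
CV = SD/mean = 4/5.19 = 0.7707, hence k = 1/CV² = 1.68.
Then θ = mean/k = 5.19/1.68 = 3.08.

k ≈ 1.68, θ ≈ 3.08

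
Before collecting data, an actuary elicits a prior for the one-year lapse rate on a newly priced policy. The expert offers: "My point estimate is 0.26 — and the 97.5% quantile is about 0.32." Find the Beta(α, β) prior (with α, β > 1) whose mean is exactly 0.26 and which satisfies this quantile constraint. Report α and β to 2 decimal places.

α ≈ 56.85, β ≈ 161.81

With mean 0.26 fixed, write α = 0.26s, β = 0.74s where s = α+β.
Need P(θ < 0.32) = 0.975 under Beta(0.26s, 0.74s). Normal approximation: (q−m)/√(m(1−m)/s) ≈ z_{0.975} = 1.96, so s ≈ 0.26·0.74·(1.96)²/(0.32−0.26)² = 205.3.
At s = 205.3: P(θ<0.32) ≈ 0.971. Adjusting to match 0.975 gives s ≈ 218.67.
So α = 0.26·218.67 ≈ 56.85, β = 0.74·218.67 ≈ 161.81.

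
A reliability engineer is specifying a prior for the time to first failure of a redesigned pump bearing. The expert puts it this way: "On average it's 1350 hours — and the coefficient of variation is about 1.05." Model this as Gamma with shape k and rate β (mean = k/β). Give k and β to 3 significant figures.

k ≈ 0.907, β ≈ 0.000672

For Gamma(k, rate β): mean = k/β, variance = k/β², so CV = 1/√k.
CV = 1.05, hence k = 1/CV² = 0.907.
Then β = k/mean = 0.907/1350 = 0.000672.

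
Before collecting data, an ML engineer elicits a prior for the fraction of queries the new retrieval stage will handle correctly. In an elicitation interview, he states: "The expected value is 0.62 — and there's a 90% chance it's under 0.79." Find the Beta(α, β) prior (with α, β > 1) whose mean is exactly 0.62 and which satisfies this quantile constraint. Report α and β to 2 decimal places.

With mean 0.62 fixed, write α = 0.62s, β = 0.38s where s = α+β.
Need P(θ < 0.79) = 0.9 under Beta(0.62s, 0.38s). Normal approximation: (q−m)/√(m(1−m)/s) ≈ z_{0.9} = 1.28, so s ≈ 0.62·0.38·(1.28)²/(0.79−0.62)² = 13.4.
At s = 13.4: P(θ<0.79) ≈ 0.911. Adjusting to match 0.9 gives s ≈ 12.25.
So α = 0.62·12.25 ≈ 7.59, β = 0.38·12.25 ≈ 4.65.

α ≈ 7.59, β ≈ 4.65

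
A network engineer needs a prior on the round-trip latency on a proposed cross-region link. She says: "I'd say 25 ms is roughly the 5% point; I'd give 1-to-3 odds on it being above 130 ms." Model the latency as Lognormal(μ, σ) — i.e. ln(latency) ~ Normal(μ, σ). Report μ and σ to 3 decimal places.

μ ≈ 4.388, σ ≈ 0.711

If T ~ Lognormal(μ,σ) then ln T ~ Normal(μ,σ), so the p-quantile of ln T is μ + z_p·σ.
ln(25) = 3.219 and ln(130) = 4.868; z_{0.05} = -1.645, z_{0.75} = 0.6745.
σ = (4.868 − 3.219)/(0.6745 − (-1.645)) = 0.711.
μ = 3.219 − (-1.645)·0.711 = 4.388.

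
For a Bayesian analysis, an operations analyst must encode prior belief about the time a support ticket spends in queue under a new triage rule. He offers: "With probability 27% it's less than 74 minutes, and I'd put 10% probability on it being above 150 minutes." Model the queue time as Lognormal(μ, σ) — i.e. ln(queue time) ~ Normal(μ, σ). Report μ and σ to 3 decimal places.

μ ≈ 4.533, σ ≈ 0.373

If T ~ Lognormal(μ,σ) then ln T ~ Normal(μ,σ), so the p-quantile of ln T is μ + z_p·σ.
ln(74) = 4.304 and ln(150) = 5.011; z_{0.27} = -0.6128, z_{0.9} = 1.282.
σ = (5.011 − 4.304)/(1.282 − (-0.6128)) = 0.373.
μ = 4.304 − (-0.6128)·0.373 = 4.533.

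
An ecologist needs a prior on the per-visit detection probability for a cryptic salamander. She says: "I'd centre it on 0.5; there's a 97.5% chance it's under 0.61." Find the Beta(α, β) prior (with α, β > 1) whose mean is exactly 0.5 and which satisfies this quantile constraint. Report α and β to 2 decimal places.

α ≈ 38.96, β ≈ 38.96

With mean 0.5 fixed, write α = 0.5s, β = 0.5s where s = α+β.
Need P(θ < 0.61) = 0.975 under Beta(0.5s, 0.5s). Normal approximation: (q−m)/√(m(1−m)/s) ≈ z_{0.975} = 1.96, so s ≈ 0.5·0.5·(1.96)²/(0.61−0.5)² = 79.4.
At s = 79.4: P(θ<0.61) ≈ 0.976. Adjusting to match 0.975 gives s ≈ 77.93.
So α = 0.5·77.93 ≈ 38.96, β = 0.5·77.93 ≈ 38.96.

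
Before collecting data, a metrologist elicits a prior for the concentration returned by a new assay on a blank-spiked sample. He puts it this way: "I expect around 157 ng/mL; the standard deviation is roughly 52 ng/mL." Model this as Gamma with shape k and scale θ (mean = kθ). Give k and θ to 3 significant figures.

For Gamma(k, scale θ): mean = kθ, variance = kθ², so CV = 1/√k.
CV = SD/mean = 52/157 = 0.3312, hence k = 1/CV² = 9.12.
Then θ = mean/k = 157/9.12 = 17.2.

k ≈ 9.12, θ ≈ 17.2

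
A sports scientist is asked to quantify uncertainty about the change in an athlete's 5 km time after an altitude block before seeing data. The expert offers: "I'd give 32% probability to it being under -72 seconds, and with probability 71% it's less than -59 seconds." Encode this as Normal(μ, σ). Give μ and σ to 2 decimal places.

The p-quantile of Normal(μ,σ) is μ + z_p·σ, with z_{0.32} = -0.4677 and z_{0.71} = 0.5534.
Eliminate σ: μ = (z₂·x₁ − z₁·x₂)/(z₂ − z₁) = (0.5534·-72 − (-0.4677)·-59)/1.021 = -66.05.
Then σ = (x₂ − x₁)/(z₂ − z₁) = (-59 − -72)/1.021 = 12.73.

μ = -66.05, σ = 12.73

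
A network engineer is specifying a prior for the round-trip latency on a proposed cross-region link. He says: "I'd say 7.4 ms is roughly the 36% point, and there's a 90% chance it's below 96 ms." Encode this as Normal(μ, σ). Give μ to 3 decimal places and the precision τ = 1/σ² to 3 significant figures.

μ = 26.765, τ = 0.000343

For Normal(μ,σ), the p-quantile is μ + z_p·σ. Here z_{0.36} = -0.3585, z_{0.9} = 1.282.
So 7.4 = μ − 0.3585σ and 96 = μ + 1.282σ.
Subtracting: σ = (96 − 7.4)/(1.282 − (-0.3585)) = 54.024.
Then μ = 7.4 − (-0.3585)·54.024 = 26.765.
Precision τ = 1/σ² = 1/54.02² = 0.000343.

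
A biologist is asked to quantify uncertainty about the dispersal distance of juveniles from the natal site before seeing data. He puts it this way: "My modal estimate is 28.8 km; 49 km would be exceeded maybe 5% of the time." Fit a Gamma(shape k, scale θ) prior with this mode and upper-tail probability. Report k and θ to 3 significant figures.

Gamma(k,θ) with k>1 has mode (k−1)θ, so θ = 28.8/(k−1).
Need P(X < 49) = 0.95 with θ tied to k this way. Start at k = 2, θ = 28.8: P(X<49) ≈ 0.507.
Too low — raise k to concentrate. Iterating converges to k ≈ 10.9.
Then θ = 28.8/(10.9−1) ≈ 2.91.

k ≈ 10.9, θ ≈ 2.91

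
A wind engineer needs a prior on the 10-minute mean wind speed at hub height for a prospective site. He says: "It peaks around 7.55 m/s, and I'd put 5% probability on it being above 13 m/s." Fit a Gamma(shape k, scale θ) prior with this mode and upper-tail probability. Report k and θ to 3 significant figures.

Gamma(k,θ) with k>1 has mode (k−1)θ, so θ = 7.55/(k−1).
Need P(X < 13) = 0.95 with θ tied to k this way. Start at k = 2, θ = 7.55: P(X<13) ≈ 0.514.
Too low — raise k to concentrate. Iterating converges to k ≈ 10.5.
Then θ = 7.55/(10.5−1) ≈ 0.799.

k ≈ 10.5, θ ≈ 0.799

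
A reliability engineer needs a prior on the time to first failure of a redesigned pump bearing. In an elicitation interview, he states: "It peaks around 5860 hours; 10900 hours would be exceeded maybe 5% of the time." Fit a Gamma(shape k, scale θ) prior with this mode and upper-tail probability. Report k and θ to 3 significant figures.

Gamma(k,θ) with k>1 has mode (k−1)θ, so θ = 5860/(k−1).
Need P(X < 10900) = 0.95 with θ tied to k this way. Start at k = 2, θ = 5860: P(X<10900) ≈ 0.555.
Too low — raise k to concentrate. Iterating converges to k ≈ 8.23.
Then θ = 5860/(8.23−1) ≈ 811.

k ≈ 8.23, θ ≈ 811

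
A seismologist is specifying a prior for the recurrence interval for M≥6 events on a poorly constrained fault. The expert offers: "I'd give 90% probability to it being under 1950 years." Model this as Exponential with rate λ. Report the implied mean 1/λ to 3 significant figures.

P(T < 1950.0) = 1 − e^(−λ·1950.0) = 0.9, so λ = −ln(1−0.9)/1950.0 = −ln(0.1)/1950.0 = 0.00118.
Mean = 1/λ = 847 years.

mean ≈ 847 years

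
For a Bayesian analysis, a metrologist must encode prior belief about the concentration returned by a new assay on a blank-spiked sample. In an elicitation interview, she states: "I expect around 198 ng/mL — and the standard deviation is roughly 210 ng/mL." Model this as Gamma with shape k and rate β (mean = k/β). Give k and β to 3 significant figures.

k ≈ 0.889, β ≈ 0.00449

For Gamma(k, rate β): mean = k/β, variance = k/β², so CV = 1/√k.
CV = SD/mean = 210/198 = 1.061, hence k = 1/CV² = 0.889.
Then β = k/mean = 0.889/198 = 0.00449.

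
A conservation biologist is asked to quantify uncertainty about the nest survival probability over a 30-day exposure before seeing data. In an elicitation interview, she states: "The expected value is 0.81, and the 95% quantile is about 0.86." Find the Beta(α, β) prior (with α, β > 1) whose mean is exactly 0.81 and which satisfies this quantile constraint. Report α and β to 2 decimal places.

With mean 0.81 fixed, write α = 0.81s, β = 0.19s where s = α+β.
Need P(θ < 0.86) = 0.95 under Beta(0.81s, 0.19s). Normal approximation: (q−m)/√(m(1−m)/s) ≈ z_{0.95} = 1.64, so s ≈ 0.81·0.19·(1.64)²/(0.86−0.81)² = 166.6.
At s = 166.6: P(θ<0.86) ≈ 0.959. Adjusting to match 0.95 gives s ≈ 150.49.
So α = 0.81·150.49 ≈ 121.89, β = 0.19·150.49 ≈ 28.59.

α ≈ 121.89, β ≈ 28.59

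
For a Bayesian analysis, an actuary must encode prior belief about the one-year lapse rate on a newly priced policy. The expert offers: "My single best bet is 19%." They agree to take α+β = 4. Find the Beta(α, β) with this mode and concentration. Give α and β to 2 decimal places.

For α,β > 1 the Beta mode is (α−1)/(α+β−2). With α+β = 4, the mode is (α−1)/2.
Set (α−1)/2 = 0.19 → α = 1 + 0.19·2 = 1.38.
β = 4 − α = 2.62.

α = 1.38, β = 2.62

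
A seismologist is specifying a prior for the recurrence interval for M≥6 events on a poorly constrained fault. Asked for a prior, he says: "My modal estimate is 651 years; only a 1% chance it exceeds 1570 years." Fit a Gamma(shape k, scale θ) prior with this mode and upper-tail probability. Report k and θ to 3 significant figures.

Gamma(k,θ) with k>1 has mode (k−1)θ, so θ = 651/(k−1).
Need P(X < 1570) = 0.99 with θ tied to k this way. Start at k = 2, θ = 651: P(X<1570) ≈ 0.694.
Too low — raise k to concentrate. Iterating converges to k ≈ 7.1.
Then θ = 651/(7.1−1) ≈ 107.

k ≈ 7.1, θ ≈ 107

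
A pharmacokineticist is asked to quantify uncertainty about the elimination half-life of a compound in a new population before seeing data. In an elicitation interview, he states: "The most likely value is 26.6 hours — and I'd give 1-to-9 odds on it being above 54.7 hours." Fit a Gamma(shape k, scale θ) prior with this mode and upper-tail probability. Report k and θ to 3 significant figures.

Gamma(k,θ) with k>1 has mode (k−1)θ, so θ = 26.6/(k−1).
Need P(X < 54.7) = 0.9 with θ tied to k this way. Start at k = 2, θ = 26.6: P(X<54.7) ≈ 0.609.
Too low — raise k to concentrate. Iterating converges to k ≈ 4.69.
Then θ = 26.6/(4.69−1) ≈ 7.2.

k ≈ 4.69, θ ≈ 7.2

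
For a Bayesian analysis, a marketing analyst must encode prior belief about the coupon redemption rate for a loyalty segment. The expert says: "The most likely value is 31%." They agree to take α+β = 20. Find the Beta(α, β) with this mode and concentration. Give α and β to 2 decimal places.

For α,β > 1 the Beta mode is (α−1)/(α+β−2). With α+β = 20, the mode is (α−1)/18.
Set (α−1)/18 = 0.31 → α = 1 + 0.31·18 = 6.58.
β = 20 − α = 13.42.

α = 6.58, β = 13.42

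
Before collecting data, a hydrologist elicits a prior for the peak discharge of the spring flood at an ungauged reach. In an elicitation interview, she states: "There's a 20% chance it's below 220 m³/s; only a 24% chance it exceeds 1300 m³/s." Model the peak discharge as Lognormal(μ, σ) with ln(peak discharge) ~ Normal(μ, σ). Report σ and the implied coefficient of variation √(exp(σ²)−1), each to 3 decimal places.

σ ≈ 1.148, CV ≈ 1.653

If T ~ Lognormal(μ,σ) then ln T ~ Normal(μ,σ), so the p-quantile of ln T is μ + z_p·σ.
ln(220) = 5.394 and ln(1300) = 7.17; z_{0.2} = -0.8416, z_{0.76} = 0.7063.
σ = (7.17 − 5.394)/(0.7063 − (-0.8416)) = 1.148.
μ = 5.394 − (-0.8416)·1.148 = 6.360.
CV = √(exp(σ²)−1) = √(exp(1.3171)−1) = 1.653.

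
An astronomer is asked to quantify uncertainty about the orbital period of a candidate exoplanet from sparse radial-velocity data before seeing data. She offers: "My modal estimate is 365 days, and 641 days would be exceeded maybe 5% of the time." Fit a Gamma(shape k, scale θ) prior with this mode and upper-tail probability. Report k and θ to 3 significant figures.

k ≈ 9.8, θ ≈ 41.5

Gamma(k,θ) with k>1 has mode (k−1)θ, so θ = 365/(k−1).
Need P(X < 641) = 0.95 with θ tied to k this way. Start at k = 2, θ = 365: P(X<641) ≈ 0.524.
Too low — raise k to concentrate. Iterating converges to k ≈ 9.8.
Then θ = 365/(9.8−1) ≈ 41.5.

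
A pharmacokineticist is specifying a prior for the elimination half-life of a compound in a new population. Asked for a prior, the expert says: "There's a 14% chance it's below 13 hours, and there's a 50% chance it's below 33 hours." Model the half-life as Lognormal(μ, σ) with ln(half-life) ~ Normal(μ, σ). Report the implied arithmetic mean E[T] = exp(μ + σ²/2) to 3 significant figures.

If T ~ Lognormal(μ,σ) then ln T ~ Normal(μ,σ), so the p-quantile of ln T is μ + z_p·σ.
ln(13) = 2.565 and ln(33) = 3.497; z_{0.14} = -1.08, z_{0.5} = 0.
σ = (3.497 − 2.565)/(0 − (-1.08)) = 0.862.
μ = 2.565 − (-1.08)·0.862 = 3.497.
E[T] = exp(μ + σ²/2) = exp(3.497 + 0.3718) = 47.9 hours.

E[T] ≈ 47.9 hours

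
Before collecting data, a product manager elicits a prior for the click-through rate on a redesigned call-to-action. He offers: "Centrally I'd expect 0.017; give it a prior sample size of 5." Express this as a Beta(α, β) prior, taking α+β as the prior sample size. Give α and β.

α = 0.085, β = 4.915

Under the effective-sample-size interpretation, Beta(α, β) has prior mean α/(α+β) and prior sample size α+β.
So α+β = 5 and α/(α+β) = 0.017, giving α = 0.017·5 = 0.085 and β = 5 − 0.085 = 4.915.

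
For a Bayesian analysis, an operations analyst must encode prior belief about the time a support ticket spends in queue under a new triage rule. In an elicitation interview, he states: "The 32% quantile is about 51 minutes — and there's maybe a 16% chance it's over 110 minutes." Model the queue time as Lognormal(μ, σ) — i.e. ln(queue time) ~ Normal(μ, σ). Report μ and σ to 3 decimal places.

μ ≈ 4.178, σ ≈ 0.526

If T ~ Lognormal(μ,σ) then ln T ~ Normal(μ,σ), so the p-quantile of ln T is μ + z_p·σ.
ln(51) = 3.932 and ln(110) = 4.7; z_{0.32} = -0.4677, z_{0.84} = 0.9945.
σ = (4.7 − 3.932)/(0.9945 − (-0.4677)) = 0.526.
μ = 3.932 − (-0.4677)·0.526 = 4.178.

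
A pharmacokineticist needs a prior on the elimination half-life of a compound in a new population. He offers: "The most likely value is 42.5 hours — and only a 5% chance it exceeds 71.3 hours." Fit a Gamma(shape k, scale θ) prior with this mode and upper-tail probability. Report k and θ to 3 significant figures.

Gamma(k,θ) with k>1 has mode (k−1)θ, so θ = 42.5/(k−1).
Need P(X < 71.3) = 0.95 with θ tied to k this way. Start at k = 2, θ = 42.5: P(X<71.3) ≈ 0.500.
Too low — raise k to concentrate. Iterating converges to k ≈ 11.4.
Then θ = 42.5/(11.4−1) ≈ 4.07.

k ≈ 11.4, θ ≈ 4.07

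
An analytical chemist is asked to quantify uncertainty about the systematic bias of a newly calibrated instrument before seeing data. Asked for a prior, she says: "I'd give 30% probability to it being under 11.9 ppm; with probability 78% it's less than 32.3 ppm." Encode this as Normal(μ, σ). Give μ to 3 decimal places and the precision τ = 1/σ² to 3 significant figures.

μ = 20.151, τ = 0.00404

The p-quantile of Normal(μ,σ) is μ + z_p·σ, with z_{0.3} = -0.5244 and z_{0.78} = 0.7722.
Eliminate σ: μ = (z₂·x₁ − z₁·x₂)/(z₂ − z₁) = (0.7722·11.9 − (-0.5244)·32.3)/1.297 = 20.151.
Then σ = (x₂ − x₁)/(z₂ − z₁) = (32.3 − 11.9)/1.297 = 15.734.
Precision τ = 1/σ² = 1/15.73² = 0.00404.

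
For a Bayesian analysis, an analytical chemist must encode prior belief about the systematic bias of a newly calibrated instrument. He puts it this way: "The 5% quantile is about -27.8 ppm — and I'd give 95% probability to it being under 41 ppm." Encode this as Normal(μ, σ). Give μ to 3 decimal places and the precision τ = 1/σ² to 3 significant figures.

For Normal(μ,σ), the p-quantile is μ + z_p·σ. Here z_{0.05} = -1.645, z_{0.95} = 1.645.
So -27.8 = μ − 1.645σ and 41 = μ + 1.645σ.
Subtracting: σ = (41 − -27.8)/(1.645 − (-1.645)) = 20.914.
Then μ = -27.8 − (-1.645)·20.914 = 6.600.
Precision τ = 1/σ² = 1/20.91² = 0.00229.

μ = 6.600, τ = 0.00229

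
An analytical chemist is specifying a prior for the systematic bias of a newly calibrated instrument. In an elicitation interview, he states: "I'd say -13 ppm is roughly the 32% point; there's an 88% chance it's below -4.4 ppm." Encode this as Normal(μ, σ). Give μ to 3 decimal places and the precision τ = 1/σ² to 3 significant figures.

The p-quantile of Normal(μ,σ) is μ + z_p·σ, with z_{0.32} = -0.4677 and z_{0.88} = 1.175.
Eliminate σ: μ = (z₂·x₁ − z₁·x₂)/(z₂ − z₁) = (1.175·-13 − (-0.4677)·-4.4)/1.643 = -10.551.
Then σ = (x₂ − x₁)/(z₂ − z₁) = (-4.4 − -13)/1.643 = 5.235.
Precision τ = 1/σ² = 1/5.235² = 0.0365.

μ = -10.551, τ = 0.0365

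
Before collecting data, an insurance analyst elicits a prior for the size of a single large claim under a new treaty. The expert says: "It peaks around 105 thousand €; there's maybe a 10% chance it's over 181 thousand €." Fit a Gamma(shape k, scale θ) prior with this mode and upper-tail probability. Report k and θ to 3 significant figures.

Gamma(k,θ) with k>1 has mode (k−1)θ, so θ = 105/(k−1).
Need P(X < 181) = 0.9 with θ tied to k this way. Start at k = 2, θ = 105: P(X<181) ≈ 0.514.
Too low — raise k to concentrate. Iterating converges to k ≈ 7.39.
Then θ = 105/(7.39−1) ≈ 16.4.

k ≈ 7.39, θ ≈ 16.4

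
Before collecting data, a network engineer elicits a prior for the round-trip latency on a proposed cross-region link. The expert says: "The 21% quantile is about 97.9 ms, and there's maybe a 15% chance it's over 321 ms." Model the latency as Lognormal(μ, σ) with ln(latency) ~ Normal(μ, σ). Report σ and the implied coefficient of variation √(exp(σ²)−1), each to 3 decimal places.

If T ~ Lognormal(μ,σ) then ln T ~ Normal(μ,σ), so the p-quantile of ln T is μ + z_p·σ.
ln(97.9) = 4.584 and ln(321) = 5.771; z_{0.21} = -0.8064, z_{0.85} = 1.036.
σ = (5.771 − 4.584)/(1.036 − (-0.8064)) = 0.644.
μ = 4.584 − (-0.8064)·0.644 = 5.104.
CV = √(exp(σ²)−1) = √(exp(0.4152)−1) = 0.717.

σ ≈ 0.644, CV ≈ 0.717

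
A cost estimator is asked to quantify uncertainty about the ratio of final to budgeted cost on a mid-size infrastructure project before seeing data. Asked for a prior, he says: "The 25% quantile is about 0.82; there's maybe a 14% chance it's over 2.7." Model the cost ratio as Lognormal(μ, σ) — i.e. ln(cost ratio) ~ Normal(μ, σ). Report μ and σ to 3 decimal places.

If T ~ Lognormal(μ,σ) then ln T ~ Normal(μ,σ), so the p-quantile of ln T is μ + z_p·σ.
ln(0.82) = -0.1985 and ln(2.7) = 0.9933; z_{0.25} = -0.6745, z_{0.86} = 1.08.
σ = (0.9933 − -0.1985)/(1.08 − (-0.6745)) = 0.679.
μ = -0.1985 − (-0.6745)·0.679 = 0.260.

μ ≈ 0.260, σ ≈ 0.679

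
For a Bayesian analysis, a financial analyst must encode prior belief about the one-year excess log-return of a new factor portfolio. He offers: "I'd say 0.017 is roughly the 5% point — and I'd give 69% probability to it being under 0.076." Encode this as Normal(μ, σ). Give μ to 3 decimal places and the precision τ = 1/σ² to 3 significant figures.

μ = 0.062, τ = 1320

For Normal(μ,σ), the p-quantile is μ + z_p·σ. Here z_{0.05} = -1.645, z_{0.69} = 0.4959.
So 0.017 = μ − 1.645σ and 0.076 = μ + 0.4959σ.
Subtracting: σ = (0.076 − 0.017)/(0.4959 − (-1.645)) = 0.028.
Then μ = 0.017 − (-1.645)·0.028 = 0.062.
Precision τ = 1/σ² = 1/0.02756² = 1320.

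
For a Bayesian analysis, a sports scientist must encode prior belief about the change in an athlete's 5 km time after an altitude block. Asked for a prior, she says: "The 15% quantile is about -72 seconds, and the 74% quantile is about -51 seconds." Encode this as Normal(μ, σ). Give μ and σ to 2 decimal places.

μ = -59.04, σ = 12.50

The p-quantile of Normal(μ,σ) is μ + z_p·σ, with z_{0.15} = -1.036 and z_{0.74} = 0.6433.
Eliminate σ: μ = (z₂·x₁ − z₁·x₂)/(z₂ − z₁) = (0.6433·-72 − (-1.036)·-51)/1.68 = -59.04.
Then σ = (x₂ − x₁)/(z₂ − z₁) = (-51 − -72)/1.68 = 12.50.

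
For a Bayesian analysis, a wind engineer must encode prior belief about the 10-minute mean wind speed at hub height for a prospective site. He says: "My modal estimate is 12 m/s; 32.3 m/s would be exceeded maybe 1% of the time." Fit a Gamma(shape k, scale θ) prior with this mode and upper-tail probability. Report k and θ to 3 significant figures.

k ≈ 5.71, θ ≈ 2.55

Gamma(k,θ) with k>1 has mode (k−1)θ, so θ = 12/(k−1).
Need P(X < 32.3) = 0.99 with θ tied to k this way. Start at k = 2, θ = 12: P(X<32.3) ≈ 0.750.
Too low — raise k to concentrate. Iterating converges to k ≈ 5.71.
Then θ = 12/(5.71−1) ≈ 2.55.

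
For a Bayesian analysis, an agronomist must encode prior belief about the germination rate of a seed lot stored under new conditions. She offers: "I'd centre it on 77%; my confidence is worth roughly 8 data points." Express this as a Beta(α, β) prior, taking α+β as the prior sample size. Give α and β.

α = 6.16, β = 1.84

Under the effective-sample-size interpretation, Beta(α, β) has prior mean α/(α+β) and prior sample size α+β.
So α+β = 8 and α/(α+β) = 0.77, giving α = 0.77·8 = 6.16 and β = 8 − 6.16 = 1.84.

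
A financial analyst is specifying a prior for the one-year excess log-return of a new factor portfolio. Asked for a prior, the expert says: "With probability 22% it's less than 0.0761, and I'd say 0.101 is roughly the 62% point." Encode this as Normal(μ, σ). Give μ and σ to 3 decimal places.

The p-quantile of Normal(μ,σ) is μ + z_p·σ, with z_{0.22} = -0.7722 and z_{0.62} = 0.3055.
Eliminate σ: μ = (z₂·x₁ − z₁·x₂)/(z₂ − z₁) = (0.3055·0.0761 − (-0.7722)·0.101)/1.078 = 0.094.
Then σ = (x₂ − x₁)/(z₂ − z₁) = (0.101 − 0.0761)/1.078 = 0.023.

μ = 0.094, σ = 0.023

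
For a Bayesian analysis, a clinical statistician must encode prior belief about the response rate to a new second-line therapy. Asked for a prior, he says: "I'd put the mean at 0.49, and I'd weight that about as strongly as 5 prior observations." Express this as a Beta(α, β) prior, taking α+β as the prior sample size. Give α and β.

Under the effective-sample-size interpretation, Beta(α, β) has prior mean α/(α+β) and prior sample size α+β.
So α+β = 5 and α/(α+β) = 0.49, giving α = 0.49·5 = 2.45 and β = 5 − 2.45 = 2.55.

α = 2.45, β = 2.55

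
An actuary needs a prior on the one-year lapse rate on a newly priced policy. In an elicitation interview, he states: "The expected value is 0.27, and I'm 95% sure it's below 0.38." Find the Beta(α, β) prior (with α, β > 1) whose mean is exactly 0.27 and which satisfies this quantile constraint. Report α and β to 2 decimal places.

α ≈ 12.89, β ≈ 34.84

With mean 0.27 fixed, write α = 0.27s, β = 0.73s where s = α+β.
Need P(θ < 0.38) = 0.95 under Beta(0.27s, 0.73s). Normal approximation: (q−m)/√(m(1−m)/s) ≈ z_{0.95} = 1.64, so s ≈ 0.27·0.73·(1.64)²/(0.38−0.27)² = 44.1.
At s = 44.1: P(θ<0.38) ≈ 0.943. Adjusting to match 0.95 gives s ≈ 47.73.
So α = 0.27·47.73 ≈ 12.89, β = 0.73·47.73 ≈ 34.84.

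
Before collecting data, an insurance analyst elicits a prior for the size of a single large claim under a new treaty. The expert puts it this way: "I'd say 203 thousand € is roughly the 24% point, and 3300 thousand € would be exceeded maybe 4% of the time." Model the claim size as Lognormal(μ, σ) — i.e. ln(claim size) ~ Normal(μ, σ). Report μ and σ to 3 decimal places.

If T ~ Lognormal(μ,σ) then ln T ~ Normal(μ,σ), so the p-quantile of ln T is μ + z_p·σ.
ln(203) = 5.313 and ln(3300) = 8.102; z_{0.24} = -0.7063, z_{0.96} = 1.751.
σ = (8.102 − 5.313)/(1.751 − (-0.7063)) = 1.135.
μ = 5.313 − (-0.7063)·1.135 = 6.115.

μ ≈ 6.115, σ ≈ 1.135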